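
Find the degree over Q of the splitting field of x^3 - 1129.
[K : Q] = 6

The roots of x^3 - 1129 are ∛1129, ω∛1129, ω^2∛1129 where ω = e^(2πi/3) is a primitive cube root of unity, so K = Q(∛1129, ω). Now [Q(∛1129):Q] = 3 (since 1129 is not a perfect cube, x^3 - 1129 is irreducible) and [Q(ω):Q] = 2. Both 2 and 3 divide [K:Q], and [K:Q] ≤ 3·2 = 6, so [K:Q] = 6. (Equivalently: Q(∛1129) ⊂ R but ω ∉ R, so [K : Q(∛1129)] = 2.)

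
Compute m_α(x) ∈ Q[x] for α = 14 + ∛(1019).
m_α(x) = x^3 - 42x^2 + 588x - 3763

Set β = α - 14 = ∛(1019), so β^3 = 1019. Then (α - 14)^3 - 1019 = 0, i.e. α is a root of g(x) = (x - 14)^3 - 1019 = x^3 - 42x^2 + 588x - 3763. Since g(x) = h(x - 14) where h(x) = x^3 - 1019, and h is irreducible over Q (because 1019 is not a perfect cube, so h has no rational root, and a monic cubic with no rational root is irreducible), g is also irreducible (irreducibility is preserved under the substitution x → x - 14). Hence m_α(x) = x^3 - 42x^2 + 588x - 3763.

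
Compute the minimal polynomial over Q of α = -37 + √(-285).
m_α(x) = x^2 + 74x + 1654

From α + 37 = √(-285), squaring gives (α + 37)^2 = -285, i.e. α^2 + 74α + 1369 = -285, so α^2 + 74α + 1654 = 0. The discriminant of x^2 + 74x + 1654 is (74)^2 - 4·(1654) = 5476 - 6616 = -1140, and 4·(-285) is not a perfect square in Q since -285 is squarefree and ≠ 1. Hence x^2 + 74x + 1654 is irreducible over Q and is the minimal polynomial of α.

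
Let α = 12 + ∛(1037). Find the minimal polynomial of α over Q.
m_α(x) = x^3 - 36x^2 + 432x - 2765

Set β = α - 12 = ∛(1037), so β^3 = 1037. Then (α - 12)^3 - 1037 = 0, i.e. α is a root of g(x) = (x - 12)^3 - 1037 = x^3 - 36x^2 + 432x - 2765. Since g(x) = h(x - 12) where h(x) = x^3 - 1037, and h is irreducible over Q (because 1037 is not a perfect cube, so h has no rational root, and a monic cubic with no rational root is irreducible), g is also irreducible (irreducibility is preserved under the substitution x → x - 12). Hence m_α(x) = x^3 - 36x^2 + 432x - 2765.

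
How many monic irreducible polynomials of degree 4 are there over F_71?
There are 6351660 monic irreducible polynomials of degree 4 over F_71

Each element of F_{71^4} that lies in no proper subfield is a root of exactly one monic irreducible of degree 4 over F_71, and each such polynomial has 4 distinct roots in F_{71^4}. By Möbius inversion the count is N_71(4) = (1/4) Σ_{d|4} μ(4/d) · 71^d = (1/4)(μ(4)·71^1 + μ(2)·71^2 + μ(1)·71^4) = 25406640/4 = 6351660.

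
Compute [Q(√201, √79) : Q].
[Q(√201, √79) : Q] = 4

[Q(√201):Q] = 2 (min poly x^2 - 201, irreducible since 201 is squarefree > 1). For the top step, suppose √79 ∈ Q(√201), say √79 = c + d√201 with c, d ∈ Q. Squaring: 79 = c^2 + 201d^2 + 2cd√201. Since √201 ∉ Q this forces 2cd = 0. If d = 0 then √79 = c ∈ Q, contradicting 79 squarefree > 1. If c = 0 then 79 = 201d^2, so 201·79 = (201d)^2 is a perfect square in Q — but 201·79 = 15879 is not a perfect square (since 201 and 79 are distinct squarefree integers). Contradiction. Hence √79 ∉ Q(√201), so x^2 - 79 stays irreducible over Q(√201) and [Q(√201, √79) : Q(√201)] = 2. By the tower law, [Q(√201, √79) : Q] = 2 · 2 = 4.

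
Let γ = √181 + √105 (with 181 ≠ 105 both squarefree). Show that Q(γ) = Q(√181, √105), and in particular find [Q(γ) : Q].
[Q(γ) : Q] = 4 (equivalently, Q(γ) = Q(√181, √105))

Obviously Q(γ) ⊆ Q(√181, √105), and [Q(√181, √105):Q] = 4 (since 181, 105 are distinct squarefree integers > 1 with 19005 not a perfect square). To show equality we compute the minimal polynomial of γ. From γ = √181 + √105: γ^2 = 181 + 2√(19005) + 105 = 286 + 2√(19005), so γ^2 - 286 = 2√(19005); squaring, (γ^2 - 286)^2 = 4·19005, i.e. γ^4 - 572γ^2 + 81796 - 76020 = 0, i.e. γ^4 - 572γ^2 + 5776 = 0. So γ is a root of x^4 - 572x^2 + 5776. This polynomial is irreducible over Q: it has no rational root (each ±√181 ± √105 is irrational), and any factorization into two quadratics over Q would force √(19005) ∈ Q (pairing opposite roots) or √181, √105 ∈ Q (other pairings), all impossible. Hence [Q(γ):Q] = 4 = [Q(√181, √105):Q], so Q(γ) = Q(√181, √105).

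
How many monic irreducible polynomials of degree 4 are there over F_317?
There are 2524484658 monic irreducible polynomials of degree 4 over F_317

Each element of F_{317^4} that lies in no proper subfield is a root of exactly one monic irreducible of degree 4 over F_317, and each such polynomial has 4 distinct roots in F_{317^4}. By Möbius inversion the count is N_317(4) = (1/4) Σ_{d|4} μ(4/d) · 317^d = (1/4)(μ(4)·317^1 + μ(2)·317^2 + μ(1)·317^4) = 10097938632/4 = 2524484658.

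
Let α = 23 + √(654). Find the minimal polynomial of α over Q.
m_α(x) = x^2 - 46x - 125

From α - 23 = √(654), squaring gives (α - 23)^2 = 654, i.e. α^2 - 46α + 529 = 654, so α^2 - 46α - 125 = 0. The discriminant of x^2 - 46x - 125 is (-46)^2 - 4·(-125) = 2116 + 500 = 2616, and 4·(654) is not a perfect square in Q since 654 is squarefree and ≠ 1. Hence x^2 - 46x - 125 is irreducible over Q and is the minimal polynomial of α.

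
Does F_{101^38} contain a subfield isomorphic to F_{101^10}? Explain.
No: F_{101^10} is not a subfield of F_{101^38}

F_{p^m} embeds in F_{p^n} iff m | n. Here 10 ∤ 38 (since 38 = 3·10 + 8 with remainder 8 ≠ 0), so F_{101^10} is not a subfield of F_{101^38}. Equivalently: if it were, the tower law would give 10 = [F_{101^10}:F_101] dividing [F_{101^38}:F_101] = 38, contradiction.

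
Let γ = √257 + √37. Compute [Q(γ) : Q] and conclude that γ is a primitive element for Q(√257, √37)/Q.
[Q(γ) : Q] = 4 (equivalently, Q(γ) = Q(√257, √37))

Obviously Q(γ) ⊆ Q(√257, √37), and [Q(√257, √37):Q] = 4 (since 257, 37 are distinct squarefree integers > 1 with 9509 not a perfect square). To show equality we compute the minimal polynomial of γ. From γ = √257 + √37: γ^2 = 257 + 2√(9509) + 37 = 294 + 2√(9509), so γ^2 - 294 = 2√(9509); squaring, (γ^2 - 294)^2 = 4·9509, i.e. γ^4 - 588γ^2 + 86436 - 38036 = 0, i.e. γ^4 - 588γ^2 + 48400 = 0. So γ is a root of x^4 - 588x^2 + 48400. This polynomial is irreducible over Q: it has no rational root (each ±√257 ± √37 is irrational), and any factorization into two quadratics over Q would force √(9509) ∈ Q (pairing opposite roots) or √257, √37 ∈ Q (other pairings), all impossible. Hence [Q(γ):Q] = 4 = [Q(√257, √37):Q], so Q(γ) = Q(√257, √37).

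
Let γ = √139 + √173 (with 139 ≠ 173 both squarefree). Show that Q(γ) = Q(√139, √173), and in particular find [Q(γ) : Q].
[Q(γ) : Q] = 4 (equivalently, Q(γ) = Q(√139, √173))

Obviously Q(γ) ⊆ Q(√139, √173), and [Q(√139, √173):Q] = 4 (since 139, 173 are distinct squarefree integers > 1 with 24047 not a perfect square). To show equality we compute the minimal polynomial of γ. From γ = √139 + √173: γ^2 = 139 + 2√(24047) + 173 = 312 + 2√(24047), so γ^2 - 312 = 2√(24047); squaring, (γ^2 - 312)^2 = 4·24047, i.e. γ^4 - 624γ^2 + 97344 - 96188 = 0, i.e. γ^4 - 624γ^2 + 1156 = 0. So γ is a root of x^4 - 624x^2 + 1156. This polynomial is irreducible over Q: it has no rational root (each ±√139 ± √173 is irrational), and any factorization into two quadratics over Q would force √(24047) ∈ Q (pairing opposite roots) or √139, √173 ∈ Q (other pairings), all impossible. Hence [Q(γ):Q] = 4 = [Q(√139, √173):Q], so Q(γ) = Q(√139, √173).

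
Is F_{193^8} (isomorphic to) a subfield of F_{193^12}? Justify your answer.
No: F_{193^8} is not a subfield of F_{193^12}

F_{p^m} embeds in F_{p^n} iff m | n. Here 8 ∤ 12 (since 12 = 1·8 + 4 with remainder 4 ≠ 0), so F_{193^8} is not a subfield of F_{193^12}. Equivalently: if it were, the tower law would give 8 = [F_{193^8}:F_193] dividing [F_{193^12}:F_193] = 12, contradiction.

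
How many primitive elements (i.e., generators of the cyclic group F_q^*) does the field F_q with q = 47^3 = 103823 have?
There are φ(103822) = 47520 primitive elements

F_q^* is cyclic of order q - 1 = 103822. A cyclic group of order m has exactly φ(m) generators. Here m = 103822 = 2 · 23 · 37 · 61, so the number of primitive elements is φ(103822) = 47520.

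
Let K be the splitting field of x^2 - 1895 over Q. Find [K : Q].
[K : Q] = 2

f(x) = x^2 - 1895 factors as (x - √1895)(x + √1895). The splitting field is K = Q(√1895). Since 1895 is squarefree and > 1, it is not a perfect square, so x^2 - 1895 is irreducible over Q and [Q(√1895) : Q] = 2. Hence [K : Q] = 2.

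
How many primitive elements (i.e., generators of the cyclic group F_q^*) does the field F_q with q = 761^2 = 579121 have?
There are φ(579120) = 145152 primitive elements

F_q^* is cyclic of order q - 1 = 579120. A cyclic group of order m has exactly φ(m) generators. Here m = 579120 = 2^4 · 3 · 5 · 19 · 127, so the number of primitive elements is φ(579120) = 145152.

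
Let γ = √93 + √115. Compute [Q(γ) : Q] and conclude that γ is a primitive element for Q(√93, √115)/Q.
[Q(γ) : Q] = 4 (equivalently, Q(γ) = Q(√93, √115))

Obviously Q(γ) ⊆ Q(√93, √115), and [Q(√93, √115):Q] = 4 (since 93, 115 are distinct squarefree integers > 1 with 10695 not a perfect square). To show equality we compute the minimal polynomial of γ. From γ = √93 + √115: γ^2 = 93 + 2√(10695) + 115 = 208 + 2√(10695), so γ^2 - 208 = 2√(10695); squaring, (γ^2 - 208)^2 = 4·10695, i.e. γ^4 - 416γ^2 + 43264 - 42780 = 0, i.e. γ^4 - 416γ^2 + 484 = 0. So γ is a root of x^4 - 416x^2 + 484. This polynomial is irreducible over Q: it has no rational root (each ±√93 ± √115 is irrational), and any factorization into two quadratics over Q would force √(10695) ∈ Q (pairing opposite roots) or √93, √115 ∈ Q (other pairings), all impossible. Hence [Q(γ):Q] = 4 = [Q(√93, √115):Q], so Q(γ) = Q(√93, √115).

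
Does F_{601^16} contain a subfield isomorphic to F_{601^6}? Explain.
No: F_{601^6} is not a subfield of F_{601^16}

F_{p^m} embeds in F_{p^n} iff m | n. Here 6 ∤ 16 (since 16 = 2·6 + 4 with remainder 4 ≠ 0), so F_{601^6} is not a subfield of F_{601^16}. Equivalently: if it were, the tower law would give 6 = [F_{601^6}:F_601] dividing [F_{601^16}:F_601] = 16, contradiction.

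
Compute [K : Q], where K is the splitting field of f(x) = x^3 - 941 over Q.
[K : Q] = 6

The roots of x^3 - 941 are ∛941, ω∛941, ω^2∛941 where ω = e^(2πi/3) is a primitive cube root of unity, so K = Q(∛941, ω). Now [Q(∛941):Q] = 3 (since 941 is not a perfect cube, x^3 - 941 is irreducible) and [Q(ω):Q] = 2. Both 2 and 3 divide [K:Q], and [K:Q] ≤ 3·2 = 6, so [K:Q] = 6. (Equivalently: Q(∛941) ⊂ R but ω ∉ R, so [K : Q(∛941)] = 2.)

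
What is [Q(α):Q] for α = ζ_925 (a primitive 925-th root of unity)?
[Q(α):Q] = 720

The minimal polynomial of ζ_925 over Q is the 925-th cyclotomic polynomial Φ_925(x), which is irreducible over Q and has degree φ(925) = 720. Hence [Q(α):Q] = φ(925) = 720.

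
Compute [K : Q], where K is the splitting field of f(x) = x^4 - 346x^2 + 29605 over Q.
[K : Q] = 4

Solving the quadratic in x^2: x^2 = (346 ± √(346^2 - 4·29605))/2 = (346 ± √1296)/2 = (346 ± 36)/2, giving x^2 = 155 or x^2 = 191. So f(x) = (x^2 - 155)(x^2 - 191) and the roots of f are ±√155, ±√191. Hence the splitting field is K = Q(√155, √191). Since 155 and 191 are distinct squarefree integers > 1, their product 29605 is not a perfect square, so √191 ∉ Q(√155). By the tower law [K:Q] = [Q(√155,√191):Q(√155)] · [Q(√155):Q] = 2 · 2 = 4.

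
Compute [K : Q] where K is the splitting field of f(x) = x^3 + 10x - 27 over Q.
[K : Q] = 6

By the rational root test, any rational root of the monic integer polynomial f(x) = x^3 + 10x - 27 must be an integer dividing the constant term -27, i.e. one of ±{1, 3, 9, 27}. Evaluating: f(1) = -16, f(-1) = -38, f(3) = 30, f(-3) = -84, f(9) = 792, f(-9) = -846, f(27) = 19926, f(-27) = -19980; none is 0, so f has no rational root and is therefore irreducible over Q (a cubic with no linear factor over a field is irreducible). For an irreducible cubic, the Galois group is A_3 or S_3 according as the discriminant disc(f) = -4a^3 - 27b^2 = -4·(10)^3 - 27·(-27)^2 = -23683 is or is not a square in Q. Here disc(f) = -23683 is not a perfect square in Q, so the Galois group of f over Q is not contained in A_3 and must be all of S_3. The splitting field has degree |S_3| = 6 over Q, so [K : Q] = 6.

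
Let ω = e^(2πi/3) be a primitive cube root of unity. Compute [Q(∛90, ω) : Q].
[Q(∛90, ω) : Q] = 6

[Q(∛90):Q] = 3 (min poly x^3 - 90, irreducible since 90 is not a perfect cube). [Q(ω):Q] = 2 (min poly x^2 + x + 1). Since Q(∛90) ⊂ R and ω ∉ R, we have ω ∉ Q(∛90), so x^2 + x + 1 remains irreducible over Q(∛90) and [Q(∛90, ω) : Q(∛90)] = 2. By the tower law, [Q(∛90, ω) : Q] = 3 · 2 = 6. (In fact Q(∛90, ω) is the splitting field of x^3 - 90 over Q.)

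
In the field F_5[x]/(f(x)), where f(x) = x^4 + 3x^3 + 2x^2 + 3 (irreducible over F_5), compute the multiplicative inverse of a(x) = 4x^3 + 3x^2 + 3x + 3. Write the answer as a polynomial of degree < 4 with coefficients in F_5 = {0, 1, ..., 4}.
a(x)^(-1) ≡ 4x^2 + 4x + 2 (mod f(x))

Since f is irreducible over F_5, F_5[x]/(f) is a field and a(x) ≠ 0 has an inverse. Apply the extended Euclidean algorithm to f(x) and a(x) in F_5[x]: f(x) = (4x + 4)·a(x) + (3x^2 + x + 1);  a(x) = (3x)·(3x^2 + x + 1) + (3). The last nonzero remainder is the constant 3 = gcd(f, a) in F_5. Back-substituting through the division chain expresses 3 = s(x)·a(x) + t(x)·f(x) with s(x) ≡ 2x^2 + 2x + 1 (mod f), so (2x^2 + 2x + 1)·a(x) ≡ 3 (mod f). Multiplying by 3^(-1) ≡ 2 in F_5 gives a(x)^(-1) ≡ 2·(2x^2 + 2x + 1) ≡ 4x^2 + 4x + 2 (mod f). Check: (4x^3 + 3x^2 + 3x + 3)·(4x^2 + 4x + 2) = x^5 + 3x^4 + 2x^3 + 3x + 1 ≡ 1 (mod x^4 + 3x^3 + 2x^2 + 3).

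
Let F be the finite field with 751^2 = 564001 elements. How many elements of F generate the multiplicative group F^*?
There are φ(564000) = 147200 primitive elements

F_q^* is cyclic of order q - 1 = 564000. A cyclic group of order m has exactly φ(m) generators. Here m = 564000 = 2^5 · 3 · 5^3 · 47, so the number of primitive elements is φ(564000) = 147200.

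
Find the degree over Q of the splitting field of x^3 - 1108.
[K : Q] = 6

The roots of x^3 - 1108 are ∛1108, ω∛1108, ω^2∛1108 where ω = e^(2πi/3) is a primitive cube root of unity, so K = Q(∛1108, ω). Now [Q(∛1108):Q] = 3 (since 1108 is not a perfect cube, x^3 - 1108 is irreducible) and [Q(ω):Q] = 2. Both 2 and 3 divide [K:Q], and [K:Q] ≤ 3·2 = 6, so [K:Q] = 6. (Equivalently: Q(∛1108) ⊂ R but ω ∉ R, so [K : Q(∛1108)] = 2.)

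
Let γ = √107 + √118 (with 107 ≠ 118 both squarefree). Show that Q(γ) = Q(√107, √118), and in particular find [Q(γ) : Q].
[Q(γ) : Q] = 4 (equivalently, Q(γ) = Q(√107, √118))

Obviously Q(γ) ⊆ Q(√107, √118), and [Q(√107, √118):Q] = 4 (since 107, 118 are distinct squarefree integers > 1 with 12626 not a perfect square). To show equality we compute the minimal polynomial of γ. From γ = √107 + √118: γ^2 = 107 + 2√(12626) + 118 = 225 + 2√(12626), so γ^2 - 225 = 2√(12626); squaring, (γ^2 - 225)^2 = 4·12626, i.e. γ^4 - 450γ^2 + 50625 - 50504 = 0, i.e. γ^4 - 450γ^2 + 121 = 0. So γ is a root of x^4 - 450x^2 + 121. This polynomial is irreducible over Q: it has no rational root (each ±√107 ± √118 is irrational), and any factorization into two quadratics over Q would force √(12626) ∈ Q (pairing opposite roots) or √107, √118 ∈ Q (other pairings), all impossible. Hence [Q(γ):Q] = 4 = [Q(√107, √118):Q], so Q(γ) = Q(√107, √118).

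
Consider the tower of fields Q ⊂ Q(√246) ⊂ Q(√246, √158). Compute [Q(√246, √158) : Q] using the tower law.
[Q(√246, √158) : Q] = 4

[Q(√246):Q] = 2 (min poly x^2 - 246, irreducible since 246 is squarefree > 1). For the top step, suppose √158 ∈ Q(√246), say √158 = c + d√246 with c, d ∈ Q. Squaring: 158 = c^2 + 246d^2 + 2cd√246. Since √246 ∉ Q this forces 2cd = 0. If d = 0 then √158 = c ∈ Q, contradicting 158 squarefree > 1. If c = 0 then 158 = 246d^2, so 246·158 = (246d)^2 is a perfect square in Q — but 246·158 = 38868 is not a perfect square (since 246 and 158 are distinct squarefree integers). Contradiction. Hence √158 ∉ Q(√246), so x^2 - 158 stays irreducible over Q(√246) and [Q(√246, √158) : Q(√246)] = 2. By the tower law, [Q(√246, √158) : Q] = 2 · 2 = 4.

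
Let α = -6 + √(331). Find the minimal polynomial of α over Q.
m_α(x) = x^2 + 12x - 295

From α + 6 = √(331), squaring gives (α + 6)^2 = 331, i.e. α^2 + 12α + 36 = 331, so α^2 + 12α - 295 = 0. The discriminant of x^2 + 12x - 295 is (12)^2 - 4·(-295) = 144 + 1180 = 1324, and 4·(331) is not a perfect square in Q since 331 is squarefree and ≠ 1. Hence x^2 + 12x - 295 is irreducible over Q and is the minimal polynomial of α.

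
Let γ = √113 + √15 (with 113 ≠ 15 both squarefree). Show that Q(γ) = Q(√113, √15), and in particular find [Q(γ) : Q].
[Q(γ) : Q] = 4 (equivalently, Q(γ) = Q(√113, √15))

Obviously Q(γ) ⊆ Q(√113, √15), and [Q(√113, √15):Q] = 4 (since 113, 15 are distinct squarefree integers > 1 with 1695 not a perfect square). To show equality we compute the minimal polynomial of γ. From γ = √113 + √15: γ^2 = 113 + 2√(1695) + 15 = 128 + 2√(1695), so γ^2 - 128 = 2√(1695); squaring, (γ^2 - 128)^2 = 4·1695, i.e. γ^4 - 256γ^2 + 16384 - 6780 = 0, i.e. γ^4 - 256γ^2 + 9604 = 0. So γ is a root of x^4 - 256x^2 + 9604. This polynomial is irreducible over Q: it has no rational root (each ±√113 ± √15 is irrational), and any factorization into two quadratics over Q would force √(1695) ∈ Q (pairing opposite roots) or √113, √15 ∈ Q (other pairings), all impossible. Hence [Q(γ):Q] = 4 = [Q(√113, √15):Q], so Q(γ) = Q(√113, √15).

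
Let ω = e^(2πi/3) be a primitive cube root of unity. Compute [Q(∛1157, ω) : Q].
[Q(∛1157, ω) : Q] = 6

[Q(∛1157):Q] = 3 (min poly x^3 - 1157, irreducible since 1157 is not a perfect cube). [Q(ω):Q] = 2 (min poly x^2 + x + 1). Since Q(∛1157) ⊂ R and ω ∉ R, we have ω ∉ Q(∛1157), so x^2 + x + 1 remains irreducible over Q(∛1157) and [Q(∛1157, ω) : Q(∛1157)] = 2. By the tower law, [Q(∛1157, ω) : Q] = 3 · 2 = 6. (In fact Q(∛1157, ω) is the splitting field of x^3 - 1157 over Q.)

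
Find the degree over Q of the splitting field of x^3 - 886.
[K : Q] = 6

The roots of x^3 - 886 are ∛886, ω∛886, ω^2∛886 where ω = e^(2πi/3) is a primitive cube root of unity, so K = Q(∛886, ω). Now [Q(∛886):Q] = 3 (since 886 is not a perfect cube, x^3 - 886 is irreducible) and [Q(ω):Q] = 2. Both 2 and 3 divide [K:Q], and [K:Q] ≤ 3·2 = 6, so [K:Q] = 6. (Equivalently: Q(∛886) ⊂ R but ω ∉ R, so [K : Q(∛886)] = 2.)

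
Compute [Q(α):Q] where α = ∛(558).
[Q(α):Q] = 3

The minimal polynomial of α is x^3 - 558, irreducible over Q since 558 is not a perfect cube (so x^3 - 558 has no rational root). Hence [Q(α):Q] = deg(m_α) = 3.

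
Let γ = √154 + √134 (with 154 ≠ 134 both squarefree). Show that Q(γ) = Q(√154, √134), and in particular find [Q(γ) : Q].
[Q(γ) : Q] = 4 (equivalently, Q(γ) = Q(√154, √134))

Obviously Q(γ) ⊆ Q(√154, √134), and [Q(√154, √134):Q] = 4 (since 154, 134 are distinct squarefree integers > 1 with 20636 not a perfect square). To show equality we compute the minimal polynomial of γ. From γ = √154 + √134: γ^2 = 154 + 2√(20636) + 134 = 288 + 2√(20636), so γ^2 - 288 = 2√(20636); squaring, (γ^2 - 288)^2 = 4·20636, i.e. γ^4 - 576γ^2 + 82944 - 82544 = 0, i.e. γ^4 - 576γ^2 + 400 = 0. So γ is a root of x^4 - 576x^2 + 400. This polynomial is irreducible over Q: it has no rational root (each ±√154 ± √134 is irrational), and any factorization into two quadratics over Q would force √(20636) ∈ Q (pairing opposite roots) or √154, √134 ∈ Q (other pairings), all impossible. Hence [Q(γ):Q] = 4 = [Q(√154, √134):Q], so Q(γ) = Q(√154, √134).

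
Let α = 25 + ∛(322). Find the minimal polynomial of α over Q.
m_α(x) = x^3 - 75x^2 + 1875x - 15947

Set β = α - 25 = ∛(322), so β^3 = 322. Then (α - 25)^3 - 322 = 0, i.e. α is a root of g(x) = (x - 25)^3 - 322 = x^3 - 75x^2 + 1875x - 15947. Since g(x) = h(x - 25) where h(x) = x^3 - 322, and h is irreducible over Q (because 322 is not a perfect cube, so h has no rational root, and a monic cubic with no rational root is irreducible), g is also irreducible (irreducibility is preserved under the substitution x → x - 25). Hence m_α(x) = x^3 - 75x^2 + 1875x - 15947.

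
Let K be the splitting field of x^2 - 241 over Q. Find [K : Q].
[K : Q] = 2

f(x) = x^2 - 241 factors as (x - √241)(x + √241). The splitting field is K = Q(√241). Since 241 is squarefree and > 1, it is not a perfect square, so x^2 - 241 is irreducible over Q and [Q(√241) : Q] = 2. Hence [K : Q] = 2.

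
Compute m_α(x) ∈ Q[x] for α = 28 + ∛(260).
m_α(x) = x^3 - 84x^2 + 2352x - 22212

Set β = α - 28 = ∛(260), so β^3 = 260. Then (α - 28)^3 - 260 = 0, i.e. α is a root of g(x) = (x - 28)^3 - 260 = x^3 - 84x^2 + 2352x - 22212. Since g(x) = h(x - 28) where h(x) = x^3 - 260, and h is irreducible over Q (because 260 is not a perfect cube, so h has no rational root, and a monic cubic with no rational root is irreducible), g is also irreducible (irreducibility is preserved under the substitution x → x - 28). Hence m_α(x) = x^3 - 84x^2 + 2352x - 22212.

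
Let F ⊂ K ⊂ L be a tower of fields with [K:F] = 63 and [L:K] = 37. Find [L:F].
[L:F] = 2331

The tower law says that for any tower of field extensions F ⊂ K ⊂ L with finite degrees, [L:F] = [L:K] · [K:F]. Here this gives [L:F] = 37 · 63 = 2331.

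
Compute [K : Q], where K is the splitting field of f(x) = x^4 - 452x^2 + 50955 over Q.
[K : Q] = 4

Solving the quadratic in x^2: x^2 = (452 ± √(452^2 - 4·50955))/2 = (452 ± √484)/2 = (452 ± 22)/2, giving x^2 = 215 or x^2 = 237. So f(x) = (x^2 - 215)(x^2 - 237) and the roots of f are ±√215, ±√237. Hence the splitting field is K = Q(√215, √237). Since 215 and 237 are distinct squarefree integers > 1, their product 50955 is not a perfect square, so √237 ∉ Q(√215). By the tower law [K:Q] = [Q(√215,√237):Q(√215)] · [Q(√215):Q] = 2 · 2 = 4.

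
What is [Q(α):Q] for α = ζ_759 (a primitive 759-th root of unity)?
[Q(α):Q] = 440

The minimal polynomial of ζ_759 over Q is the 759-th cyclotomic polynomial Φ_759(x), which is irreducible over Q and has degree φ(759) = 440. Hence [Q(α):Q] = φ(759) = 440.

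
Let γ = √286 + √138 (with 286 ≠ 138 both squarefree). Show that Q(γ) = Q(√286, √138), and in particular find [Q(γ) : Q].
[Q(γ) : Q] = 4 (equivalently, Q(γ) = Q(√286, √138))

Obviously Q(γ) ⊆ Q(√286, √138), and [Q(√286, √138):Q] = 4 (since 286, 138 are distinct squarefree integers > 1 with 39468 not a perfect square). To show equality we compute the minimal polynomial of γ. From γ = √286 + √138: γ^2 = 286 + 2√(39468) + 138 = 424 + 2√(39468), so γ^2 - 424 = 2√(39468); squaring, (γ^2 - 424)^2 = 4·39468, i.e. γ^4 - 848γ^2 + 179776 - 157872 = 0, i.e. γ^4 - 848γ^2 + 21904 = 0. So γ is a root of x^4 - 848x^2 + 21904. This polynomial is irreducible over Q: it has no rational root (each ±√286 ± √138 is irrational), and any factorization into two quadratics over Q would force √(39468) ∈ Q (pairing opposite roots) or √286, √138 ∈ Q (other pairings), all impossible. Hence [Q(γ):Q] = 4 = [Q(√286, √138):Q], so Q(γ) = Q(√286, √138).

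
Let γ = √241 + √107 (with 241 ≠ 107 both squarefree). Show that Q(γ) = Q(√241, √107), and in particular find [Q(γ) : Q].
[Q(γ) : Q] = 4 (equivalently, Q(γ) = Q(√241, √107))

Obviously Q(γ) ⊆ Q(√241, √107), and [Q(√241, √107):Q] = 4 (since 241, 107 are distinct squarefree integers > 1 with 25787 not a perfect square). To show equality we compute the minimal polynomial of γ. From γ = √241 + √107: γ^2 = 241 + 2√(25787) + 107 = 348 + 2√(25787), so γ^2 - 348 = 2√(25787); squaring, (γ^2 - 348)^2 = 4·25787, i.e. γ^4 - 696γ^2 + 121104 - 103148 = 0, i.e. γ^4 - 696γ^2 + 17956 = 0. So γ is a root of x^4 - 696x^2 + 17956. This polynomial is irreducible over Q: it has no rational root (each ±√241 ± √107 is irrational), and any factorization into two quadratics over Q would force √(25787) ∈ Q (pairing opposite roots) or √241, √107 ∈ Q (other pairings), all impossible. Hence [Q(γ):Q] = 4 = [Q(√241, √107):Q], so Q(γ) = Q(√241, √107).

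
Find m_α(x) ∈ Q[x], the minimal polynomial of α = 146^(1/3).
m_α(x) = x^3 - 146

α satisfies α^3 = 146, so x^3 - 146 annihilates α. By the rational root test, a rational root p/q (in lowest terms) of x^3 - 146 would satisfy p^3 = 146 q^3, forcing q = 1 and p^3 = 146; but 146 is not a perfect cube, contradiction. A monic cubic over Q with no rational root is irreducible (any nontrivial factorization would include a linear factor). Hence x^3 - 146 is the minimal polynomial of α, and in particular [Q(α):Q] = 3.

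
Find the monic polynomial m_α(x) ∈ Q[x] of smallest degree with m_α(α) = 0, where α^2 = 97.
m_α(x) = x^2 - 97

α satisfies α^2 - 97 = 0, so x^2 - 97 annihilates α. Since d = 97 is squarefree and ≠ 1, it is not a perfect square in Q, so x^2 - 97 has no rational root and is therefore irreducible over Q (a degree-2 polynomial over a field is irreducible iff it has no root). Hence m_α(x) = x^2 - 97.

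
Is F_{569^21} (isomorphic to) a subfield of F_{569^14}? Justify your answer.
No: F_{569^21} is not a subfield of F_{569^14}

F_{p^m} embeds in F_{p^n} iff m | n. Here 21 ∤ 14 (since 14 = 0·21 + 14 with remainder 14 ≠ 0), so F_{569^21} is not a subfield of F_{569^14}. Equivalently: if it were, the tower law would give 21 = [F_{569^21}:F_569] dividing [F_{569^14}:F_569] = 14, contradiction.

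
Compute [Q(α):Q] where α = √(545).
[Q(α):Q] = 2

[Q(α):Q] equals the degree of the minimal polynomial of α. Here α^2 = 545 and x^2 - 545 is irreducible (d = 545 is squarefree, ≠ 1, hence not a square), so deg(m_α) = 2. Thus [Q(α):Q] = 2.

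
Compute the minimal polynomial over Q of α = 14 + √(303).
m_α(x) = x^2 - 28x - 107

From α - 14 = √(303), squaring gives (α - 14)^2 = 303, i.e. α^2 - 28α + 196 = 303, so α^2 - 28α - 107 = 0. The discriminant of x^2 - 28x - 107 is (-28)^2 - 4·(-107) = 784 + 428 = 1212, and 4·(303) is not a perfect square in Q since 303 is squarefree and ≠ 1. Hence x^2 - 28x - 107 is irreducible over Q and is the minimal polynomial of α.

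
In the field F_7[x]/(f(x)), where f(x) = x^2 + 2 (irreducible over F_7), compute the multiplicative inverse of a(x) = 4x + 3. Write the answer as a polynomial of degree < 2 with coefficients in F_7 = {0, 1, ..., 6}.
a(x)^(-1) ≡ 4x + 4 (mod f(x))

Since f is irreducible over F_7, F_7[x]/(f) is a field and a(x) ≠ 0 has an inverse. Apply the extended Euclidean algorithm to f(x) and a(x) in F_7[x]: f(x) = (2x + 2)·a(x) + (3). The last nonzero remainder is the constant 3 = gcd(f, a) in F_7. Back-substituting through the division chain expresses 3 = s(x)·a(x) + t(x)·f(x) with s(x) ≡ 5x + 5 (mod f), so (5x + 5)·a(x) ≡ 3 (mod f). Multiplying by 3^(-1) ≡ 5 in F_7 gives a(x)^(-1) ≡ 5·(5x + 5) ≡ 4x + 4 (mod f). Check: (4x + 3)·(4x + 4) = 2x^2 + 5 ≡ 1 (mod x^2 + 2).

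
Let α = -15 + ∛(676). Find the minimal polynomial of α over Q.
m_α(x) = x^3 + 45x^2 + 675x + 2699

Set β = α + 15 = ∛(676), so β^3 = 676. Then (α + 15)^3 - 676 = 0, i.e. α is a root of g(x) = (x + 15)^3 - 676 = x^3 + 45x^2 + 675x + 2699. Since g(x) = h(x + 15) where h(x) = x^3 - 676, and h is irreducible over Q (because 676 is not a perfect cube, so h has no rational root, and a monic cubic with no rational root is irreducible), g is also irreducible (irreducibility is preserved under the substitution x → x + 15). Hence m_α(x) = x^3 + 45x^2 + 675x + 2699.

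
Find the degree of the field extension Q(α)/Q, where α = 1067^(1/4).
[Q(α):Q] = 4

α is a root of x^4 - 1067. By Eisenstein's criterion at the prime p = 11 (which divides the constant term 1067 but p^2 = 121 does not, since 1067 is squarefree), x^4 - 1067 is irreducible over Q. Hence [Q(α):Q] = 4.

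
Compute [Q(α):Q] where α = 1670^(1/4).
[Q(α):Q] = 4

α is a root of x^4 - 1670. By Eisenstein's criterion at the prime p = 2 (which divides the constant term 1670 but p^2 = 4 does not, since 1670 is squarefree), x^4 - 1670 is irreducible over Q. Hence [Q(α):Q] = 4.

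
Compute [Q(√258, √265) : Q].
[Q(√258, √265) : Q] = 4

[Q(√258):Q] = 2 (min poly x^2 - 258, irreducible since 258 is squarefree > 1). For the top step, suppose √265 ∈ Q(√258), say √265 = c + d√258 with c, d ∈ Q. Squaring: 265 = c^2 + 258d^2 + 2cd√258. Since √258 ∉ Q this forces 2cd = 0. If d = 0 then √265 = c ∈ Q, contradicting 265 squarefree > 1. If c = 0 then 265 = 258d^2, so 258·265 = (258d)^2 is a perfect square in Q — but 258·265 = 68370 is not a perfect square (since 258 and 265 are distinct squarefree integers). Contradiction. Hence √265 ∉ Q(√258), so x^2 - 265 stays irreducible over Q(√258) and [Q(√258, √265) : Q(√258)] = 2. By the tower law, [Q(√258, √265) : Q] = 2 · 2 = 4.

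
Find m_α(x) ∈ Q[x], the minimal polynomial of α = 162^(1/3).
m_α(x) = x^3 - 162

α satisfies α^3 = 162, so x^3 - 162 annihilates α. By the rational root test, a rational root p/q (in lowest terms) of x^3 - 162 would satisfy p^3 = 162 q^3, forcing q = 1 and p^3 = 162; but 162 is not a perfect cube, contradiction. A monic cubic over Q with no rational root is irreducible (any nontrivial factorization would include a linear factor). Hence x^3 - 162 is the minimal polynomial of α, and in particular [Q(α):Q] = 3.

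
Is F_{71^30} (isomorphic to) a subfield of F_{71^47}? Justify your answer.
No: F_{71^30} is not a subfield of F_{71^47}

F_{p^m} embeds in F_{p^n} iff m | n. Here 30 ∤ 47 (since 47 = 1·30 + 17 with remainder 17 ≠ 0), so F_{71^30} is not a subfield of F_{71^47}. Equivalently: if it were, the tower law would give 30 = [F_{71^30}:F_71] dividing [F_{71^47}:F_71] = 47, contradiction.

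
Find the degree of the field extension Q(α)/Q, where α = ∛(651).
[Q(α):Q] = 3

The minimal polynomial of α is x^3 - 651, irreducible over Q since 651 is not a perfect cube (so x^3 - 651 has no rational root). Hence [Q(α):Q] = deg(m_α) = 3.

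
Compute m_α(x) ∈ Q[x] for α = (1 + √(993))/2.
m_α(x) = x^2 - x - 248

From 2α - 1 = √(993), squaring gives (2α - 1)^2 = 993, i.e. 4α^2 - 4α + 1 = 993, so α^2 - α + (1 - 993)/4 = 0. Since 993 ≡ 1 (mod 4), (1 - 993)/4 = -248 ∈ Z. The polynomial x^2 - x - 248 has discriminant 1 - 4·(-248) = 993, which is not a perfect square in Q (d = 993 is squarefree and ≠ 1), so x^2 - x - 248 is irreducible over Q. It is the minimal polynomial of α.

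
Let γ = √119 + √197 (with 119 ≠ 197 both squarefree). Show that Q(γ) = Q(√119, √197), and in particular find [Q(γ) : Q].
[Q(γ) : Q] = 4 (equivalently, Q(γ) = Q(√119, √197))

Obviously Q(γ) ⊆ Q(√119, √197), and [Q(√119, √197):Q] = 4 (since 119, 197 are distinct squarefree integers > 1 with 23443 not a perfect square). To show equality we compute the minimal polynomial of γ. From γ = √119 + √197: γ^2 = 119 + 2√(23443) + 197 = 316 + 2√(23443), so γ^2 - 316 = 2√(23443); squaring, (γ^2 - 316)^2 = 4·23443, i.e. γ^4 - 632γ^2 + 99856 - 93772 = 0, i.e. γ^4 - 632γ^2 + 6084 = 0. So γ is a root of x^4 - 632x^2 + 6084. This polynomial is irreducible over Q: it has no rational root (each ±√119 ± √197 is irrational), and any factorization into two quadratics over Q would force √(23443) ∈ Q (pairing opposite roots) or √119, √197 ∈ Q (other pairings), all impossible. Hence [Q(γ):Q] = 4 = [Q(√119, √197):Q], so Q(γ) = Q(√119, √197).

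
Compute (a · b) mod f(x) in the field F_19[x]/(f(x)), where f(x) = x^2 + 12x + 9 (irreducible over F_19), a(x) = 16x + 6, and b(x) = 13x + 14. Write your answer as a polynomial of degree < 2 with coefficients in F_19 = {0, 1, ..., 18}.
a · b ≡ 10x + 17 (mod f(x))

Multiply in F_19[x]: a(x)·b(x) = (16x + 6)·(13x + 14) = 18x^2 + 17x + 8. This has degree ≥ 2, so divide by f(x) over F_19: 18x^2 + 17x + 8 = (18)·(x^2 + 12x + 9) + (10x + 17). Hence a·b ≡ 10x + 17 (mod f). (F_19[x]/(f) is a field with 19^2 = 361 elements since f is irreducible of degree 2.)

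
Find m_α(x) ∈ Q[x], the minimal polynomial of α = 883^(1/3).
m_α(x) = x^3 - 883

α satisfies α^3 = 883, so x^3 - 883 annihilates α. By the rational root test, a rational root p/q (in lowest terms) of x^3 - 883 would satisfy p^3 = 883 q^3, forcing q = 1 and p^3 = 883; but 883 is not a perfect cube, contradiction. A monic cubic over Q with no rational root is irreducible (any nontrivial factorization would include a linear factor). Hence x^3 - 883 is the minimal polynomial of α, and in particular [Q(α):Q] = 3.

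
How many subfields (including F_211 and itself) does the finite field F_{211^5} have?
F_{211^5} has 2 subfields

The subfields of F_{p^n} are exactly the fields F_{p^d} for d | n (each is the fixed field of the unique index-d subgroup of Gal(F_{p^n}/F_p) ≅ Z/nZ). The divisors of n = 5 are {1, 5}, giving 2 subfields: F_{211^1}, F_{211^5}.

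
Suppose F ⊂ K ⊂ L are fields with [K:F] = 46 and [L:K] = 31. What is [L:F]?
[L:F] = 1426

The tower law says that for any tower of field extensions F ⊂ K ⊂ L with finite degrees, [L:F] = [L:K] · [K:F]. Here this gives [L:F] = 31 · 46 = 1426.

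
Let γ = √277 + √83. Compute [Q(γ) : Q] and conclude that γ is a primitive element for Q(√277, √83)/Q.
[Q(γ) : Q] = 4 (equivalently, Q(γ) = Q(√277, √83))

Obviously Q(γ) ⊆ Q(√277, √83), and [Q(√277, √83):Q] = 4 (since 277, 83 are distinct squarefree integers > 1 with 22991 not a perfect square). To show equality we compute the minimal polynomial of γ. From γ = √277 + √83: γ^2 = 277 + 2√(22991) + 83 = 360 + 2√(22991), so γ^2 - 360 = 2√(22991); squaring, (γ^2 - 360)^2 = 4·22991, i.e. γ^4 - 720γ^2 + 129600 - 91964 = 0, i.e. γ^4 - 720γ^2 + 37636 = 0. So γ is a root of x^4 - 720x^2 + 37636. This polynomial is irreducible over Q: it has no rational root (each ±√277 ± √83 is irrational), and any factorization into two quadratics over Q would force √(22991) ∈ Q (pairing opposite roots) or √277, √83 ∈ Q (other pairings), all impossible. Hence [Q(γ):Q] = 4 = [Q(√277, √83):Q], so Q(γ) = Q(√277, √83).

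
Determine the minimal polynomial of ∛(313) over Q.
m_α(x) = x^3 - 313

α satisfies α^3 = 313, so x^3 - 313 annihilates α. By the rational root test, a rational root p/q (in lowest terms) of x^3 - 313 would satisfy p^3 = 313 q^3, forcing q = 1 and p^3 = 313; but 313 is not a perfect cube, contradiction. A monic cubic over Q with no rational root is irreducible (any nontrivial factorization would include a linear factor). Hence x^3 - 313 is the minimal polynomial of α, and in particular [Q(α):Q] = 3.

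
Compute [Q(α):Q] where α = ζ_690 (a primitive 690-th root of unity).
[Q(α):Q] = 176

The minimal polynomial of ζ_690 over Q is the 690-th cyclotomic polynomial Φ_690(x), which is irreducible over Q and has degree φ(690) = 176. Hence [Q(α):Q] = φ(690) = 176.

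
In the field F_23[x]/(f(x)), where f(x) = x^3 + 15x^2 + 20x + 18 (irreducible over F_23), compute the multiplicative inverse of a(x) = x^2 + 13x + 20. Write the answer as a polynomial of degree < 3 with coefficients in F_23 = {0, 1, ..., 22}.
a(x)^(-1) ≡ 21x^2 + 14 (mod f(x))

Since f is irreducible over F_23, F_23[x]/(f) is a field and a(x) ≠ 0 has an inverse. Apply the extended Euclidean algorithm to f(x) and a(x) in F_23[x]: f(x) = (x + 2)·a(x) + (20x + 1);  a(x) = (15x + 16)·(20x + 1) + (4). The last nonzero remainder is the constant 4 = gcd(f, a) in F_23. Back-substituting through the division chain expresses 4 = s(x)·a(x) + t(x)·f(x) with s(x) ≡ 15x^2 + 10 (mod f), so (15x^2 + 10)·a(x) ≡ 4 (mod f). Multiplying by 4^(-1) ≡ 6 in F_23 gives a(x)^(-1) ≡ 6·(15x^2 + 10) ≡ 21x^2 + 14 (mod f). Check: (x^2 + 13x + 20)·(21x^2 + 14) = 21x^4 + 20x^3 + 20x^2 + 21x + 4 ≡ 1 (mod x^3 + 15x^2 + 20x + 18).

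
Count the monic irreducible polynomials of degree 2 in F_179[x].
There are 15931 monic irreducible polynomials of degree 2 over F_179

Each element of F_{179^2} that lies in no proper subfield is a root of exactly one monic irreducible of degree 2 over F_179, and each such polynomial has 2 distinct roots in F_{179^2}. By Möbius inversion the count is N_179(2) = (1/2) Σ_{d|2} μ(2/d) · 179^d = (1/2)(μ(2)·179^1 + μ(1)·179^2) = 31862/2 = 15931.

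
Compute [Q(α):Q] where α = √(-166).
[Q(α):Q] = 2

[Q(α):Q] equals the degree of the minimal polynomial of α. Here α^2 = -166 and x^2 + 166 is irreducible (d = -166 is squarefree, ≠ 1, hence not a square), so deg(m_α) = 2. Thus [Q(α):Q] = 2.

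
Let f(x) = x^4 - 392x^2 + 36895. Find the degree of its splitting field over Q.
[K : Q] = 4

Solving the quadratic in x^2: x^2 = (392 ± √(392^2 - 4·36895))/2 = (392 ± √6084)/2 = (392 ± 78)/2, giving x^2 = 235 or x^2 = 157. So f(x) = (x^2 - 235)(x^2 - 157) and the roots of f are ±√235, ±√157. Hence the splitting field is K = Q(√235, √157). Since 235 and 157 are distinct squarefree integers > 1, their product 36895 is not a perfect square, so √157 ∉ Q(√235). By the tower law [K:Q] = [Q(√235,√157):Q(√235)] · [Q(√235):Q] = 2 · 2 = 4.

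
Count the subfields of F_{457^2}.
F_{457^2} has 2 subfields

The subfields of F_{p^n} are exactly the fields F_{p^d} for d | n (each is the fixed field of the unique index-d subgroup of Gal(F_{p^n}/F_p) ≅ Z/nZ). The divisors of n = 2 are {1, 2}, giving 2 subfields: F_{457^1}, F_{457^2}.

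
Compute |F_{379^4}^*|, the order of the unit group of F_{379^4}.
|F_{379^4}^*| = 20632736880

F_{379^4} has 379^4 = 20632736881 elements; its multiplicative group consists of all nonzero elements, so |F_{379^4}^*| = 20632736881 - 1 = 20632736880. (It is cyclic since any finite subgroup of the multiplicative group of a field is cyclic.)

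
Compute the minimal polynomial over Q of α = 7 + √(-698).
m_α(x) = x^2 - 14x + 747

From α - 7 = √(-698), squaring gives (α - 7)^2 = -698, i.e. α^2 - 14α + 49 = -698, so α^2 - 14α + 747 = 0. The discriminant of x^2 - 14x + 747 is (-14)^2 - 4·(747) = 196 - 2988 = -2792, and 4·(-698) is not a perfect square in Q since -698 is squarefree and ≠ 1. Hence x^2 - 14x + 747 is irreducible over Q and is the minimal polynomial of α.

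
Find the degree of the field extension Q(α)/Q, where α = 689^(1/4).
[Q(α):Q] = 4

α is a root of x^4 - 689. By Eisenstein's criterion at the prime p = 13 (which divides the constant term 689 but p^2 = 169 does not, since 689 is squarefree), x^4 - 689 is irreducible over Q. Hence [Q(α):Q] = 4.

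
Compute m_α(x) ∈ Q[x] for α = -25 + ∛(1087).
m_α(x) = x^3 + 75x^2 + 1875x + 14538

Set β = α + 25 = ∛(1087), so β^3 = 1087. Then (α + 25)^3 - 1087 = 0, i.e. α is a root of g(x) = (x + 25)^3 - 1087 = x^3 + 75x^2 + 1875x + 14538. Since g(x) = h(x + 25) where h(x) = x^3 - 1087, and h is irreducible over Q (because 1087 is not a perfect cube, so h has no rational root, and a monic cubic with no rational root is irreducible), g is also irreducible (irreducibility is preserved under the substitution x → x + 25). Hence m_α(x) = x^3 + 75x^2 + 1875x + 14538.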